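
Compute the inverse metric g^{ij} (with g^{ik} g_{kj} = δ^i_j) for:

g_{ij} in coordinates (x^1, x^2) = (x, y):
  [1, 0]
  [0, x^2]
The metric is diagonal, so g^{ij} is diagonal with entries 1/g_{ii}: diag(1, 1/(x^2)).
g^{ij}:
  [1, 0]
  [0, 1/x^2]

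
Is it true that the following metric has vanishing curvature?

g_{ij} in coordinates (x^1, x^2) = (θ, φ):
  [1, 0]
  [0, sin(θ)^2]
Non-zero Christoffel symbols:
Γ^θ_{φ φ} = -sin(2*θ)/2
Γ^φ_{θ φ} = 1/tan(θ)
Ricci tensor: R_{θθ} = 1, R_{θφ} = 0, R_{φφ} = sin(θ)^2
The Ricci tensor is non-zero, so the Riemann tensor is non-zero: not flat.
No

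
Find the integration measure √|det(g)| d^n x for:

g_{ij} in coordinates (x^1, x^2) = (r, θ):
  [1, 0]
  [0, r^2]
det(g) = r^2
√|det(g)| = r
Volume element: dV = r dr dθ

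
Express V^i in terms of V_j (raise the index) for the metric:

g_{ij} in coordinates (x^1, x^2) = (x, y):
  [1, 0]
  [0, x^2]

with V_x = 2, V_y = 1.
Inverse metric (diagonal): g^{xx} = 1, g^{yy} = 1/x^2
V^i = g^{ij} V_j:
V^x = (1)(2) + (0)(1) = 2
V^y = (0)(2) + (1/x^2)(1) = 1/x^2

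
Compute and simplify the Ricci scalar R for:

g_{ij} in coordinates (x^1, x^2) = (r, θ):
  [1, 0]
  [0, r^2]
Non-zero Christoffel symbols (Γ^k_{ij} = Γ^k_{ji}):
Γ^r_{θ θ} = -r
Γ^θ_{r θ} = 1/r
Ricci tensor (R_{ij} = R^k_{ikj}): R_{rr} = 0, R_{rθ} = 0, R_{θθ} = 0
Inverse metric: g^{rr} = 1, g^{θθ} = 1/r^2
R = g^{ij} R_{ij} = (1)(0) + (1/r^2)(0) = 0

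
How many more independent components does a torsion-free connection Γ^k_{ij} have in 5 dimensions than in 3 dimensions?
Independent components in n dimensions: n × n(n+1)/2 = n^2(n+1)/2.
5D: 5 × 15 = 75
3D: 3 × 6 = 18
Difference = 75 - 18 = 57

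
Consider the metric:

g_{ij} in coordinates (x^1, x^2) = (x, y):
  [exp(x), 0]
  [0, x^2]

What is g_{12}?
With x^1 = x, x^2 = y, g_{12} = g_{xy} is the row-1, column-2 entry of the matrix.
g_{12} = 0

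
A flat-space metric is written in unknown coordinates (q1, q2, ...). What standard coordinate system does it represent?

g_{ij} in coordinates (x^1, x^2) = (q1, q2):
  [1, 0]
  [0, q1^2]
The line element ds^2 = dq1^2 + q1^2 dq2^2 is dr^2 + r^2 dθ^2 with q1 = r, q2 = θ.
polar coordinates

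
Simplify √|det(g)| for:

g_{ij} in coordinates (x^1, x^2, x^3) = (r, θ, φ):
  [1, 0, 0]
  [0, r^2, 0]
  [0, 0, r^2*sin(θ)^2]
det(g) = r^4*sin(θ)^2
√|det(g)| = r^2*sin(θ) (taking 0 < θ < π so that |sin(θ)| = sin(θ))
Volume element: dV = r^2*sin(θ) dr dθ dφ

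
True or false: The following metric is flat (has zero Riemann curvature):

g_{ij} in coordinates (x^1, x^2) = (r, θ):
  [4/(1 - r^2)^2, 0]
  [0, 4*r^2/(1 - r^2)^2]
Non-zero Christoffel symbols:
Γ^r_{r r} = 2*r/(1 - r^2)
Γ^r_{θ θ} = (r^3 + r)/(r^2 - 1)
Γ^θ_{r θ} = (-r^2 - 1)/(r^3 - r)
Ricci tensor: R_{rr} = -4/(r^2 - 1)^2, R_{rθ} = 0, R_{θθ} = -4*r^2/(r^2 - 1)^2
The Ricci tensor is non-zero, so the Riemann tensor is non-zero: not flat.
False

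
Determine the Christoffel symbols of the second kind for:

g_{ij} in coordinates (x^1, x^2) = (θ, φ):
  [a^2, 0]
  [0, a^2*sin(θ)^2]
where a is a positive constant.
Using Γ^k_{ij} = (1/2) g^{km} (∂_i g_{mj} + ∂_j g_{mi} - ∂_m g_{ij}); the metric is diagonal, so only the m = k term contributes.
Non-zero symbols (using the symmetry Γ^k_{ij} = Γ^k_{ji}):
Γ^θ_{φ φ} = (1/2) g^{θθ} (∂_φ g_{θφ} + ∂_φ g_{θφ} - ∂_θ g_{φφ}) = (1/2)(1/a^2)((0) + (0) - (a^2*sin(2*θ))) = -sin(2*θ)/2
Γ^φ_{θ φ} = (1/2) g^{φφ} (∂_θ g_{φφ} + ∂_φ g_{φθ} - ∂_φ g_{θφ}) = (1/2)(1/(a^2*sin(θ)^2))((a^2*sin(2*θ)) + (0) - (0)) = 1/tan(θ)
All other Christoffel symbols are zero.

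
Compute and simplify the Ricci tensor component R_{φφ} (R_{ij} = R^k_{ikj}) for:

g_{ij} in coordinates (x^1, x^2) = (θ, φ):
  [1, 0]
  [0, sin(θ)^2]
Non-zero Christoffel symbols (Γ^k_{ij} = Γ^k_{ji}):
Γ^θ_{φ φ} = -sin(2*θ)/2
Γ^φ_{θ φ} = 1/tan(θ)
R^θ_{φ θ φ} = ∂_θ Γ^θ_{φ φ} - ∂_φ Γ^θ_{φ θ} + Γ^θ_{θ m} Γ^m_{φ φ} - Γ^θ_{φ m} Γ^m_{φ θ}
  = (-cos(2*θ)) - (0) + (0) - (-cos(θ)^2) = sin(θ)^2
R^φ_{φ φ φ} = 0 (a repeated index in an antisymmetric pair)
R_{φφ} = R^θ_{φ θ φ} + R^φ_{φ φ φ} = (sin(θ)^2) + (0) = sin(θ)^2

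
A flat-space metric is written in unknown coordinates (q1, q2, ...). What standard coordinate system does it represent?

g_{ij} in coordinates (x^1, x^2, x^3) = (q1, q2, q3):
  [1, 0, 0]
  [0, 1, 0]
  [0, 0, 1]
All components are constant and the metric is the identity, i.e. orthonormal rectilinear coordinates.
Cartesian (3D) coordinates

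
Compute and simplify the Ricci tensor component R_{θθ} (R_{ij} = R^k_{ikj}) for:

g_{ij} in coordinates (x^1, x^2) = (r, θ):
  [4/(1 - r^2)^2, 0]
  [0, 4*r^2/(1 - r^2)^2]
Non-zero Christoffel symbols (Γ^k_{ij} = Γ^k_{ji}):
Γ^r_{r r} = 2*r/(1 - r^2)
Γ^r_{θ θ} = (r^3 + r)/(r^2 - 1)
Γ^θ_{r θ} = (-r^2 - 1)/(r^3 - r)
R^r_{θ r θ} = ∂_r Γ^r_{θ θ} - ∂_θ Γ^r_{θ r} + Γ^r_{r m} Γ^m_{θ θ} - Γ^r_{θ m} Γ^m_{θ r}
  = ((r^4 - 4*r^2 - 1)/(r^2 - 1)^2) - (0) + (-2*r^2*(r^2 + 1)/(r^2 - 1)^2) - (-(r^2 + 1)^2/(r^2 - 1)^2) = -4*r^2/(r^2 - 1)^2
R^θ_{θ θ θ} = 0 (a repeated index in an antisymmetric pair)
R_{θθ} = R^r_{θ r θ} + R^θ_{θ θ θ} = (-4*r^2/(r^2 - 1)^2) + (0) = -4*r^2/(r^2 - 1)^2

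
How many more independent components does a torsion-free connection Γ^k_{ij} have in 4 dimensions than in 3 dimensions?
Independent components in n dimensions: n × n(n+1)/2 = n^2(n+1)/2.
4D: 4 × 10 = 40
3D: 3 × 6 = 18
Difference = 40 - 18 = 22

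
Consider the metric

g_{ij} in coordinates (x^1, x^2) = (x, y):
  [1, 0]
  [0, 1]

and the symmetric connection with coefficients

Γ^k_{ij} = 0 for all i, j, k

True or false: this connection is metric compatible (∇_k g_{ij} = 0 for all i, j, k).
Using ∇_k g_{ij} = ∂_k g_{ij} - Γ^m_{ki} g_{mj} - Γ^m_{kj} g_{im}:
e.g. ∇_y g_{yy} = (0) - (0) - (0) = 0
Every component ∇_k g_{ij} vanishes: the connection is metric compatible.
True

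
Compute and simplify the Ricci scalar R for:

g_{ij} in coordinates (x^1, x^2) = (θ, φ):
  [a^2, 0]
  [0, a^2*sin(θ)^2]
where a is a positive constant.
Non-zero Christoffel symbols (Γ^k_{ij} = Γ^k_{ji}):
Γ^θ_{φ φ} = -sin(2*θ)/2
Γ^φ_{θ φ} = 1/tan(θ)
Ricci tensor (R_{ij} = R^k_{ikj}): R_{θθ} = 1, R_{θφ} = 0, R_{φφ} = sin(θ)^2
Inverse metric: g^{θθ} = 1/a^2, g^{φφ} = 1/(a^2*sin(θ)^2)
R = g^{ij} R_{ij} = (1/a^2)(1) + (1/(a^2*sin(θ)^2))(sin(θ)^2) = 2/a^2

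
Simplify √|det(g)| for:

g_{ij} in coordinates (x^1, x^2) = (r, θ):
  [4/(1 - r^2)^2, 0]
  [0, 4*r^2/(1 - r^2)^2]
det(g) = 16*r^2/(1 - r^2)^4
√|det(g)| = 4*r/(r^2 - 1)^2
Volume element: dV = 4*r/(r^2 - 1)^2 dr dθ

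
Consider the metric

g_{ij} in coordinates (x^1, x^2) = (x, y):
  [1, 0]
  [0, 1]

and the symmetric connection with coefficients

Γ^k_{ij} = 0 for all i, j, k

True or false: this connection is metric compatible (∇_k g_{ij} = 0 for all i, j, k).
Using ∇_k g_{ij} = ∂_k g_{ij} - Γ^m_{ki} g_{mj} - Γ^m_{kj} g_{im}:
e.g. ∇_y g_{xy} = (0) - (0) - (0) = 0
Every component ∇_k g_{ij} vanishes: the connection is metric compatible.
True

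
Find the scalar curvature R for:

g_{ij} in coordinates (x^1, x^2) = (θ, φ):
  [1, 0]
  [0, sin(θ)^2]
Non-zero Christoffel symbols (Γ^k_{ij} = Γ^k_{ji}):
Γ^θ_{φ φ} = -sin(2*θ)/2
Γ^φ_{θ φ} = 1/tan(θ)
Ricci tensor (R_{ij} = R^k_{ikj}): R_{θθ} = 1, R_{θφ} = 0, R_{φφ} = sin(θ)^2
Inverse metric: g^{θθ} = 1, g^{φφ} = 1/sin(θ)^2
R = g^{ij} R_{ij} = (1)(1) + (1/sin(θ)^2)(sin(θ)^2) = 2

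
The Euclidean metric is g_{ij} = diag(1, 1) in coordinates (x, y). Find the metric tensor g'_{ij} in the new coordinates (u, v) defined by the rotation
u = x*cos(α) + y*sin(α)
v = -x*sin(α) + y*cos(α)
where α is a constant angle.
Invert the transformation: x = u*cos(α) - v*sin(α), y = u*sin(α) + v*cos(α)
g'_{ij} = (∂x^k/∂x'^i)(∂x^l/∂x'^j) g_{kl}; with g_{kl} = δ_{kl} this is Σ_k (∂x^k/∂x'^i)(∂x^k/∂x'^j).
Jacobian: ∂x/∂u = cos(α), ∂x/∂v = -sin(α), ∂y/∂u = sin(α), ∂y/∂v = cos(α)
g'_{uu} = (cos(α))(cos(α)) + (sin(α))(sin(α)) = 1
g'_{uv} = (cos(α))(-sin(α)) + (sin(α))(cos(α)) = 0
g'_{vv} = (-sin(α))(-sin(α)) + (cos(α))(cos(α)) = 1
g'_{ij} = diag(1, 1)
The Euclidean metric is invariant under rotations.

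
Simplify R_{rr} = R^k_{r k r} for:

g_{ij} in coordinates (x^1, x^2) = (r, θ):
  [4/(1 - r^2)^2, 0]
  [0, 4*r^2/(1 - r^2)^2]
Non-zero Christoffel symbols (Γ^k_{ij} = Γ^k_{ji}):
Γ^r_{r r} = 2*r/(1 - r^2)
Γ^r_{θ θ} = (r^3 + r)/(r^2 - 1)
Γ^θ_{r θ} = (-r^2 - 1)/(r^3 - r)
R^r_{r r r} = 0 (a repeated index in an antisymmetric pair)
R^θ_{r θ r} = ∂_θ Γ^θ_{r r} - ∂_r Γ^θ_{r θ} + Γ^θ_{θ m} Γ^m_{r r} - Γ^θ_{r m} Γ^m_{r θ}
  = (0) - ((r^4 + 4*r^2 - 1)/(r^3 - r)^2) + (2*(r^2 + 1)/(r^2 - 1)^2) - ((r^2 + 1)^2/(r^3 - r)^2) = -4/(r^2 - 1)^2
R_{rr} = R^r_{r r r} + R^θ_{r θ r} = (0) + (-4/(r^2 - 1)^2) = -4/(r^2 - 1)^2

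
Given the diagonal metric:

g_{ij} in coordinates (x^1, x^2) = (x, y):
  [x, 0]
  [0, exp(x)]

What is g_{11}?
With x^1 = x, x^2 = y, g_{11} = g_{xx} is the row-1, column-1 entry of the matrix.
g_{11} = x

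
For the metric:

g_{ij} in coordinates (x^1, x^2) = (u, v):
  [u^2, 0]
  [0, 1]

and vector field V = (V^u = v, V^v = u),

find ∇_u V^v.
Non-zero Christoffel symbols:
Γ^u_{u u} = 1/u
∇_u V^v = ∂_u V^v + Γ^v_{u j} V^j
  = (1) + (0)(v) + (0)(u)
  = 1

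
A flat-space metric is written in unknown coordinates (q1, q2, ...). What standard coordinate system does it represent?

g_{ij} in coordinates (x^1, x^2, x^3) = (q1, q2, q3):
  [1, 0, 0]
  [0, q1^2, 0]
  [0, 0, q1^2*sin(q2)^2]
The line element ds^2 = dq1^2 + q1^2 dq2^2 + q1^2 sin(q2)^2 dq3^2 is dr^2 + r^2 dθ^2 + r^2 sin(θ)^2 dφ^2 with q1 = r, q2 = θ, q3 = φ.
spherical coordinates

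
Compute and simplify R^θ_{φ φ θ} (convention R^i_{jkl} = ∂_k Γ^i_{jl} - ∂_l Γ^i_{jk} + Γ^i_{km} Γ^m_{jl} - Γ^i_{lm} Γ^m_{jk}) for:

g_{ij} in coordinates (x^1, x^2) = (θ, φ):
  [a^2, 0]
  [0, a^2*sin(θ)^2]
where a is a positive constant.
Non-zero Christoffel symbols (Γ^k_{ij} = Γ^k_{ji}):
Γ^θ_{φ φ} = -sin(2*θ)/2
Γ^φ_{θ φ} = 1/tan(θ)
R^θ_{φ φ θ} = ∂_φ Γ^θ_{φ θ} - ∂_θ Γ^θ_{φ φ} + Γ^θ_{φ m} Γ^m_{φ θ} - Γ^θ_{θ m} Γ^m_{φ φ}
  = (0) - (-cos(2*θ)) + (-cos(θ)^2) - (0) = -sin(θ)^2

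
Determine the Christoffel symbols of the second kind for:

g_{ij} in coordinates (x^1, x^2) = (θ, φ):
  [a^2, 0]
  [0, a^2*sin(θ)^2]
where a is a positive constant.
Using Γ^k_{ij} = (1/2) g^{km} (∂_i g_{mj} + ∂_j g_{mi} - ∂_m g_{ij}); the metric is diagonal, so only the m = k term contributes.
Non-zero symbols (using the symmetry Γ^k_{ij} = Γ^k_{ji}):
Γ^θ_{φ φ} = (1/2) g^{θθ} (∂_φ g_{θφ} + ∂_φ g_{θφ} - ∂_θ g_{φφ}) = (1/2)(1/a^2)((0) + (0) - (a^2*sin(2*θ))) = -sin(2*θ)/2
Γ^φ_{θ φ} = (1/2) g^{φφ} (∂_θ g_{φφ} + ∂_φ g_{φθ} - ∂_φ g_{θφ}) = (1/2)(1/(a^2*sin(θ)^2))((a^2*sin(2*θ)) + (0) - (0)) = 1/tan(θ)
All other Christoffel symbols are zero.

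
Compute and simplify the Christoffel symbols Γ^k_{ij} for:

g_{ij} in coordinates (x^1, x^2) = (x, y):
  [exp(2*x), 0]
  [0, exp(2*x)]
Using Γ^k_{ij} = (1/2) g^{km} (∂_i g_{mj} + ∂_j g_{mi} - ∂_m g_{ij}); the metric is diagonal, so only the m = k term contributes.
Non-zero symbols (using the symmetry Γ^k_{ij} = Γ^k_{ji}):
Γ^x_{x x} = (1/2) g^{xx} (∂_x g_{xx} + ∂_x g_{xx} - ∂_x g_{xx}) = (1/2)(exp(-2*x))((2*exp(2*x)) + (2*exp(2*x)) - (2*exp(2*x))) = 1
Γ^x_{y y} = (1/2) g^{xx} (∂_y g_{xy} + ∂_y g_{xy} - ∂_x g_{yy}) = (1/2)(exp(-2*x))((0) + (0) - (2*exp(2*x))) = -1
Γ^y_{x y} = (1/2) g^{yy} (∂_x g_{yy} + ∂_y g_{yx} - ∂_y g_{xy}) = (1/2)(exp(-2*x))((2*exp(2*x)) + (0) - (0)) = 1
All other Christoffel symbols are zero.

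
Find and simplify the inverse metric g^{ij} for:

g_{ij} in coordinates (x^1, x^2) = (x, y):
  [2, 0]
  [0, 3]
The metric is diagonal, so g^{ij} is diagonal with entries 1/g_{ii}: diag(1/2, 1/3).
g^{ij}:
  [1/2, 0]
  [0, 1/3]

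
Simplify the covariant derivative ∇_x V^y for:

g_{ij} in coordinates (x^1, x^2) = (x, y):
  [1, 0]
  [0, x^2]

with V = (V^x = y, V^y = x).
Non-zero Christoffel symbols:
Γ^x_{y y} = -x
Γ^y_{x y} = 1/x
∇_x V^y = ∂_x V^y + Γ^y_{x j} V^j
  = (1) + (0)(y) + (1/x)(x)
  = 2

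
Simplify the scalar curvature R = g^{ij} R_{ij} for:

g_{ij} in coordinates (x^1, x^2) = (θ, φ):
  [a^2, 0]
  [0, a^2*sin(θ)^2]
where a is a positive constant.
Non-zero Christoffel symbols (Γ^k_{ij} = Γ^k_{ji}):
Γ^θ_{φ φ} = -sin(2*θ)/2
Γ^φ_{θ φ} = 1/tan(θ)
Ricci tensor (R_{ij} = R^k_{ikj}): R_{θθ} = 1, R_{θφ} = 0, R_{φφ} = sin(θ)^2
Inverse metric: g^{θθ} = 1/a^2, g^{φφ} = 1/(a^2*sin(θ)^2)
R = g^{ij} R_{ij} = (1/a^2)(1) + (1/(a^2*sin(θ)^2))(sin(θ)^2) = 2/a^2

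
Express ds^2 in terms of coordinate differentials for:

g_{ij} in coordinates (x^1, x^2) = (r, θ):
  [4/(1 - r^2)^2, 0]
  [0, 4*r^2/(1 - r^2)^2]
ds^2 = g_{ij} dx^i dx^j; only the non-zero components contribute.
ds^2 = (4/(1 - r^2)^2) dr^2 + (4*r^2/(1 - r^2)^2) dθ^2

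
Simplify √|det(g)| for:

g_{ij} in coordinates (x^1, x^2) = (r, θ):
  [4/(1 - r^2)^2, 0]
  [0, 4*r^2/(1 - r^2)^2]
det(g) = 16*r^2/(1 - r^2)^4
√|det(g)| = 4*r/(r^2 - 1)^2
Volume element: dV = 4*r/(r^2 - 1)^2 dr dθ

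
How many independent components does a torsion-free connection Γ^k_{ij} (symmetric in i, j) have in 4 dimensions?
Γ^k_{ij} has n choices for the upper index and n(n+1)/2 independent symmetric lower index pairs.
Total = 4 × 4×5/2 = 4 × 10 = 40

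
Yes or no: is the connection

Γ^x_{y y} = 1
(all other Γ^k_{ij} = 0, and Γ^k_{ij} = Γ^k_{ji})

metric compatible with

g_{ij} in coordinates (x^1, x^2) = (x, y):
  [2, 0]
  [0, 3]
Using ∇_k g_{ij} = ∂_k g_{ij} - Γ^m_{ki} g_{mj} - Γ^m_{kj} g_{im}:
∇_y g_{xy} = (0) - (0) - (2) = -2 ≠ 0
So the connection is not metric compatible (it is not the Levi-Civita connection).
No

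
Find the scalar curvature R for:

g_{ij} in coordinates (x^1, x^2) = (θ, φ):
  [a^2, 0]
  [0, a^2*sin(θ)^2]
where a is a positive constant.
Non-zero Christoffel symbols (Γ^k_{ij} = Γ^k_{ji}):
Γ^θ_{φ φ} = -sin(2*θ)/2
Γ^φ_{θ φ} = 1/tan(θ)
Ricci tensor (R_{ij} = R^k_{ikj}): R_{θθ} = 1, R_{θφ} = 0, R_{φφ} = sin(θ)^2
Inverse metric: g^{θθ} = 1/a^2, g^{φφ} = 1/(a^2*sin(θ)^2)
R = g^{ij} R_{ij} = (1/a^2)(1) + (1/(a^2*sin(θ)^2))(sin(θ)^2) = 2/a^2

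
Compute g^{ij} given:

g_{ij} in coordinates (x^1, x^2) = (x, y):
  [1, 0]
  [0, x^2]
The metric is diagonal, so g^{ij} is diagonal with entries 1/g_{ii}: diag(1, 1/(x^2)).
g^{ij}:
  [1, 0]
  [0, 1/x^2]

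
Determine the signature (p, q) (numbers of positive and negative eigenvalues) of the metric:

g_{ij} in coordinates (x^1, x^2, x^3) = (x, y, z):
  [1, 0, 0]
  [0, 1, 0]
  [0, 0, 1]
The metric is diagonal, so its eigenvalues are the diagonal entries: 1, 1, 1 (at a generic point, where coordinate-dependent entries are positive).
3 positive, 0 negative.
(3, 0) - Riemannian (positive definite)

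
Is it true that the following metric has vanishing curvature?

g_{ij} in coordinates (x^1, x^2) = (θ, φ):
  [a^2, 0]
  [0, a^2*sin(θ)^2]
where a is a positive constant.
Non-zero Christoffel symbols:
Γ^θ_{φ φ} = -sin(2*θ)/2
Γ^φ_{θ φ} = 1/tan(θ)
Ricci tensor: R_{θθ} = 1, R_{θφ} = 0, R_{φφ} = sin(θ)^2
The Ricci tensor is non-zero, so the Riemann tensor is non-zero: not flat.
No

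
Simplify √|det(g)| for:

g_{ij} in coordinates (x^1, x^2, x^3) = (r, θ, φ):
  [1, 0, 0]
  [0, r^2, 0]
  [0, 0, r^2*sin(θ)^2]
det(g) = r^4*sin(θ)^2
√|det(g)| = r^2*sin(θ) (taking 0 < θ < π so that |sin(θ)| = sin(θ))
Volume element: dV = r^2*sin(θ) dr dθ dφ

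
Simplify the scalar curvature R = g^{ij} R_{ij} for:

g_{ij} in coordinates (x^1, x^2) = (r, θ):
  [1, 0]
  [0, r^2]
Non-zero Christoffel symbols (Γ^k_{ij} = Γ^k_{ji}):
Γ^r_{θ θ} = -r
Γ^θ_{r θ} = 1/r
Ricci tensor (R_{ij} = R^k_{ikj}): R_{rr} = 0, R_{rθ} = 0, R_{θθ} = 0
Inverse metric: g^{rr} = 1, g^{θθ} = 1/r^2
R = g^{ij} R_{ij} = (1)(0) + (1/r^2)(0) = 0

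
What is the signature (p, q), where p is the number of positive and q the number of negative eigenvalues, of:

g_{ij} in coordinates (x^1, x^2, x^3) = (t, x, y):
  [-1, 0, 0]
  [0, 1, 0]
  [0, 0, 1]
The metric is diagonal, so its eigenvalues are the diagonal entries: -1, 1, 1 (at a generic point, where coordinate-dependent entries are positive).
2 positive, 1 negative.
(2, 1) - Lorentzian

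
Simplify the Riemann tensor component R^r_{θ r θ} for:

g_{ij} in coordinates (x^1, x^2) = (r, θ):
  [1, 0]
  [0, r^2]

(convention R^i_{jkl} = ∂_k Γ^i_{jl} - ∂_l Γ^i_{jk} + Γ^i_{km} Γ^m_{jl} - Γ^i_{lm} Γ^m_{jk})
Non-zero Christoffel symbols (Γ^k_{ij} = Γ^k_{ji}):
Γ^r_{θ θ} = -r
Γ^θ_{r θ} = 1/r
R^r_{θ r θ} = ∂_r Γ^r_{θ θ} - ∂_θ Γ^r_{θ r} + Γ^r_{r m} Γ^m_{θ θ} - Γ^r_{θ m} Γ^m_{θ r}
  = (-1) - (0) + (0) - (-1) = 0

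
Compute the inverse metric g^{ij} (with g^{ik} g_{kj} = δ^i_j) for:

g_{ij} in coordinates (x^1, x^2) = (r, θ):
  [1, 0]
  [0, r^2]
The metric is diagonal, so g^{ij} is diagonal with entries 1/g_{ii}: diag(1, 1/(r^2)).
g^{ij}:
  [1, 0]
  [0, 1/r^2]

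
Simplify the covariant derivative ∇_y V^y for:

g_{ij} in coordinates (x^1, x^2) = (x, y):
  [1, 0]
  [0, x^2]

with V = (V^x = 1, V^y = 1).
Non-zero Christoffel symbols:
Γ^x_{y y} = -x
Γ^y_{x y} = 1/x
∇_y V^y = ∂_y V^y + Γ^y_{y j} V^j
  = (0) + (1/x)(1) + (0)(1)
  = 1/x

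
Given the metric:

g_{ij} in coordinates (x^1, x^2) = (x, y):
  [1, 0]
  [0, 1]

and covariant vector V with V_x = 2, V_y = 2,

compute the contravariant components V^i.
Inverse metric (diagonal): g^{xx} = 1, g^{yy} = 1
V^i = g^{ij} V_j:
V^x = (1)(2) + (0)(2) = 2
V^y = (0)(2) + (1)(2) = 2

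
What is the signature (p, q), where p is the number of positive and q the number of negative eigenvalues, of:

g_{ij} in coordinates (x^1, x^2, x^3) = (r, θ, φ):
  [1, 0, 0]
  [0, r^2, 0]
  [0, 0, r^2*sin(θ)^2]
The metric is diagonal, so its eigenvalues are the diagonal entries: 1, r^2, r^2*sin(θ)^2 (at a generic point, where coordinate-dependent entries are positive).
3 positive, 0 negative.
(3, 0) - Riemannian (positive definite)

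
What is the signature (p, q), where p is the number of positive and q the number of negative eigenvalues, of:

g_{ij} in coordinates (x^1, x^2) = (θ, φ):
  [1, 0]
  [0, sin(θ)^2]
The metric is diagonal, so its eigenvalues are the diagonal entries: 1, sin(θ)^2 (at a generic point, where coordinate-dependent entries are positive).
2 positive, 0 negative.
(2, 0) - Riemannian (positive definite)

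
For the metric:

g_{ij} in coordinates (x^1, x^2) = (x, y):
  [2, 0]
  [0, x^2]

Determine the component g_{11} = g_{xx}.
With x^1 = x, x^2 = y, g_{11} = g_{xx} is the row-1, column-1 entry of the matrix.
g_{11} = 2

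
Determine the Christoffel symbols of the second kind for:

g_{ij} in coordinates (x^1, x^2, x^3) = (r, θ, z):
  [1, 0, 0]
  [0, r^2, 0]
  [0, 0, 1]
Using Γ^k_{ij} = (1/2) g^{km} (∂_i g_{mj} + ∂_j g_{mi} - ∂_m g_{ij}); the metric is diagonal, so only the m = k term contributes.
Non-zero symbols (using the symmetry Γ^k_{ij} = Γ^k_{ji}):
Γ^r_{θ θ} = (1/2) g^{rr} (∂_θ g_{rθ} + ∂_θ g_{rθ} - ∂_r g_{θθ}) = (1/2)(1)((0) + (0) - (2*r)) = -r
Γ^θ_{r θ} = (1/2) g^{θθ} (∂_r g_{θθ} + ∂_θ g_{θr} - ∂_θ g_{rθ}) = (1/2)(1/r^2)((2*r) + (0) - (0)) = 1/r
All other Christoffel symbols are zero.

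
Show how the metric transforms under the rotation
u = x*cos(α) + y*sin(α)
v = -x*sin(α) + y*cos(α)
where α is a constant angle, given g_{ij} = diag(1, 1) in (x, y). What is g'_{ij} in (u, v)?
Invert the transformation: x = u*cos(α) - v*sin(α), y = u*sin(α) + v*cos(α)
g'_{ij} = (∂x^k/∂x'^i)(∂x^l/∂x'^j) g_{kl}; with g_{kl} = δ_{kl} this is Σ_k (∂x^k/∂x'^i)(∂x^k/∂x'^j).
Jacobian: ∂x/∂u = cos(α), ∂x/∂v = -sin(α), ∂y/∂u = sin(α), ∂y/∂v = cos(α)
g'_{uu} = (cos(α))(cos(α)) + (sin(α))(sin(α)) = 1
g'_{uv} = (cos(α))(-sin(α)) + (sin(α))(cos(α)) = 0
g'_{vv} = (-sin(α))(-sin(α)) + (cos(α))(cos(α)) = 1
g'_{ij} = diag(1, 1)
The Euclidean metric is invariant under rotations.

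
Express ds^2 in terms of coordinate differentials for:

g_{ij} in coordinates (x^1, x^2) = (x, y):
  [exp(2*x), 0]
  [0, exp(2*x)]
ds^2 = g_{ij} dx^i dx^j; only the non-zero components contribute.
ds^2 = exp(2*x) dx^2 + exp(2*x) dy^2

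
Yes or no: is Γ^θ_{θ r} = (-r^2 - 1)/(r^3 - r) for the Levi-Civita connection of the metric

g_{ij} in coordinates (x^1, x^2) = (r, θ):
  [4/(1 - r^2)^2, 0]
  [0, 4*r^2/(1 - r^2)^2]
Γ^θ_{θ r} = (1/2) g^{θθ} (∂_θ g_{θr} + ∂_r g_{θθ} - ∂_θ g_{θr}) = (1/2)((1 - r^2)^2/(4*r^2))((0) + (-8*(r^3 + r)/(r^2 - 1)^3) - (0)) = (-r^2 - 1)/(r^3 - r)
This equals the proposed value (-r^2 - 1)/(r^3 - r).
Yes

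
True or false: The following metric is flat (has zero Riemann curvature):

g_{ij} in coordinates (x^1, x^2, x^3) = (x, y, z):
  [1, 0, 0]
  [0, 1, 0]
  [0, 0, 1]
All metric components are constant, so every Christoffel symbol vanishes and R^i_{jkl} = 0.
True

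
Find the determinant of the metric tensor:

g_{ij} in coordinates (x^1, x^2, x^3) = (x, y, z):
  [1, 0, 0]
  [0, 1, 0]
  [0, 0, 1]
Diagonal metric: det(g) = g_{11}·g_{22}·g_{33}
= (1)·(1)·(1)
det(g) = 1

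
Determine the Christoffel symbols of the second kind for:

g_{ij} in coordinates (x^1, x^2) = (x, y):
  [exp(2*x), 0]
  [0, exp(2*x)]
Using Γ^k_{ij} = (1/2) g^{km} (∂_i g_{mj} + ∂_j g_{mi} - ∂_m g_{ij}); the metric is diagonal, so only the m = k term contributes.
Non-zero symbols (using the symmetry Γ^k_{ij} = Γ^k_{ji}):
Γ^x_{x x} = (1/2) g^{xx} (∂_x g_{xx} + ∂_x g_{xx} - ∂_x g_{xx}) = (1/2)(exp(-2*x))((2*exp(2*x)) + (2*exp(2*x)) - (2*exp(2*x))) = 1
Γ^x_{y y} = (1/2) g^{xx} (∂_y g_{xy} + ∂_y g_{xy} - ∂_x g_{yy}) = (1/2)(exp(-2*x))((0) + (0) - (2*exp(2*x))) = -1
Γ^y_{x y} = (1/2) g^{yy} (∂_x g_{yy} + ∂_y g_{yx} - ∂_y g_{xy}) = (1/2)(exp(-2*x))((2*exp(2*x)) + (0) - (0)) = 1
All other Christoffel symbols are zero.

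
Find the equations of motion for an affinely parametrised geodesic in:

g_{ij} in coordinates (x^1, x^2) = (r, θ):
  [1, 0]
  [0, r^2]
Geodesic equation: d^2x^k/dλ^2 + Γ^k_{ij} (dx^i/dλ)(dx^j/dλ) = 0.
Non-zero Christoffel symbols:
Γ^r_{θ θ} = -r
Γ^θ_{r θ} = 1/r
Substituting (the symmetric pair Γ^k_{ij}, Γ^k_{ji} combines into a factor 2):
d^2r/dλ^2 - r (dθ/dλ)^2 = 0
d^2θ/dλ^2 + (2/r) (dr/dλ)(dθ/dλ) = 0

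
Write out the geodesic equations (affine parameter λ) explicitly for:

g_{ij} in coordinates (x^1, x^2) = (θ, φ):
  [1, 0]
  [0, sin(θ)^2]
Geodesic equation: d^2x^k/dλ^2 + Γ^k_{ij} (dx^i/dλ)(dx^j/dλ) = 0.
Non-zero Christoffel symbols:
Γ^θ_{φ φ} = -sin(2*θ)/2
Γ^φ_{θ φ} = 1/tan(θ)
Substituting (the symmetric pair Γ^k_{ij}, Γ^k_{ji} combines into a factor 2):
d^2θ/dλ^2 - (sin(2*θ)/2) (dφ/dλ)^2 = 0
d^2φ/dλ^2 + (2/tan(θ)) (dθ/dλ)(dφ/dλ) = 0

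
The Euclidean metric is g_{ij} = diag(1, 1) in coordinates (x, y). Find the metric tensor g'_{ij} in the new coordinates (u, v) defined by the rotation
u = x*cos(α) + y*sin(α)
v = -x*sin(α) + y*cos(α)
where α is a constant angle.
Invert the transformation: x = u*cos(α) - v*sin(α), y = u*sin(α) + v*cos(α)
g'_{ij} = (∂x^k/∂x'^i)(∂x^l/∂x'^j) g_{kl}; with g_{kl} = δ_{kl} this is Σ_k (∂x^k/∂x'^i)(∂x^k/∂x'^j).
Jacobian: ∂x/∂u = cos(α), ∂x/∂v = -sin(α), ∂y/∂u = sin(α), ∂y/∂v = cos(α)
g'_{uu} = (cos(α))(cos(α)) + (sin(α))(sin(α)) = 1
g'_{uv} = (cos(α))(-sin(α)) + (sin(α))(cos(α)) = 0
g'_{vv} = (-sin(α))(-sin(α)) + (cos(α))(cos(α)) = 1
g'_{ij} = diag(1, 1)
The Euclidean metric is invariant under rotations.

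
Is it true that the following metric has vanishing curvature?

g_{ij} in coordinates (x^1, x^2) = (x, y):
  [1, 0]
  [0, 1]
All metric components are constant, so every Christoffel symbol vanishes and R^i_{jkl} = 0.
Yes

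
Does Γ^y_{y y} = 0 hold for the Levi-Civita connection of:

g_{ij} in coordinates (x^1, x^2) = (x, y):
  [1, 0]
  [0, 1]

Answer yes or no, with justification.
Γ^y_{y y} = (1/2) g^{yy} (∂_y g_{yy} + ∂_y g_{yy} - ∂_y g_{yy}) = (1/2)(1)((0) + (0) - (0)) = 0
This equals the proposed value 0.
Yes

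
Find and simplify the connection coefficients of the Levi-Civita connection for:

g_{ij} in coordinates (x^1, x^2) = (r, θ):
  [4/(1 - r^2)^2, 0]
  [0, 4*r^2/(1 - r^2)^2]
Using Γ^k_{ij} = (1/2) g^{km} (∂_i g_{mj} + ∂_j g_{mi} - ∂_m g_{ij}); the metric is diagonal, so only the m = k term contributes.
Non-zero symbols (using the symmetry Γ^k_{ij} = Γ^k_{ji}):
Γ^r_{r r} = (1/2) g^{rr} (∂_r g_{rr} + ∂_r g_{rr} - ∂_r g_{rr}) = (1/2)((1 - r^2)^2/4)((16*r/(1 - r^2)^3) + (16*r/(1 - r^2)^3) - (16*r/(1 - r^2)^3)) = 2*r/(1 - r^2)
Γ^r_{θ θ} = (1/2) g^{rr} (∂_θ g_{rθ} + ∂_θ g_{rθ} - ∂_r g_{θθ}) = (1/2)((1 - r^2)^2/4)((0) + (0) - (-8*(r^3 + r)/(r^2 - 1)^3)) = (r^3 + r)/(r^2 - 1)
Γ^θ_{r θ} = (1/2) g^{θθ} (∂_r g_{θθ} + ∂_θ g_{θr} - ∂_θ g_{rθ}) = (1/2)((1 - r^2)^2/(4*r^2))((-8*(r^3 + r)/(r^2 - 1)^3) + (0) - (0)) = (-r^2 - 1)/(r^3 - r)
All other Christoffel symbols are zero.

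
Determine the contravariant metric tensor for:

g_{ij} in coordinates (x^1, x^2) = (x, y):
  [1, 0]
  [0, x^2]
The metric is diagonal, so g^{ij} is diagonal with entries 1/g_{ii}: diag(1, 1/(x^2)).
g^{ij}:
  [1, 0]
  [0, 1/x^2]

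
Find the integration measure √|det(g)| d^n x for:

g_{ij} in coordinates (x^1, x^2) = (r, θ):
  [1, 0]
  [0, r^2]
det(g) = r^2
√|det(g)| = r
Volume element: dV = r dr dθ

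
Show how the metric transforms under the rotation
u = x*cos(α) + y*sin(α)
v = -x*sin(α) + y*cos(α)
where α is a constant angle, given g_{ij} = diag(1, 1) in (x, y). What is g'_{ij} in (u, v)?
Invert the transformation: x = u*cos(α) - v*sin(α), y = u*sin(α) + v*cos(α)
g'_{ij} = (∂x^k/∂x'^i)(∂x^l/∂x'^j) g_{kl}; with g_{kl} = δ_{kl} this is Σ_k (∂x^k/∂x'^i)(∂x^k/∂x'^j).
Jacobian: ∂x/∂u = cos(α), ∂x/∂v = -sin(α), ∂y/∂u = sin(α), ∂y/∂v = cos(α)
g'_{uu} = (cos(α))(cos(α)) + (sin(α))(sin(α)) = 1
g'_{uv} = (cos(α))(-sin(α)) + (sin(α))(cos(α)) = 0
g'_{vv} = (-sin(α))(-sin(α)) + (cos(α))(cos(α)) = 1
g'_{ij} = diag(1, 1)
The Euclidean metric is invariant under rotations.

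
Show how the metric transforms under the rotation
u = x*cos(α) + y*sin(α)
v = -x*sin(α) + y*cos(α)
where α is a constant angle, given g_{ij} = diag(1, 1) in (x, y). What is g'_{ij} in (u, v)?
Invert the transformation: x = u*cos(α) - v*sin(α), y = u*sin(α) + v*cos(α)
g'_{ij} = (∂x^k/∂x'^i)(∂x^l/∂x'^j) g_{kl}; with g_{kl} = δ_{kl} this is Σ_k (∂x^k/∂x'^i)(∂x^k/∂x'^j).
Jacobian: ∂x/∂u = cos(α), ∂x/∂v = -sin(α), ∂y/∂u = sin(α), ∂y/∂v = cos(α)
g'_{uu} = (cos(α))(cos(α)) + (sin(α))(sin(α)) = 1
g'_{uv} = (cos(α))(-sin(α)) + (sin(α))(cos(α)) = 0
g'_{vv} = (-sin(α))(-sin(α)) + (cos(α))(cos(α)) = 1
g'_{ij} = diag(1, 1)
The Euclidean metric is invariant under rotations.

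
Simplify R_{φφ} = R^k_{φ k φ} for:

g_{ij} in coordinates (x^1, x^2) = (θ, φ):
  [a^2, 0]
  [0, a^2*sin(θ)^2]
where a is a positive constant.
Non-zero Christoffel symbols (Γ^k_{ij} = Γ^k_{ji}):
Γ^θ_{φ φ} = -sin(2*θ)/2
Γ^φ_{θ φ} = 1/tan(θ)
R^θ_{φ θ φ} = ∂_θ Γ^θ_{φ φ} - ∂_φ Γ^θ_{φ θ} + Γ^θ_{θ m} Γ^m_{φ φ} - Γ^θ_{φ m} Γ^m_{φ θ}
  = (-cos(2*θ)) - (0) + (0) - (-cos(θ)^2) = sin(θ)^2
R^φ_{φ φ φ} = 0 (a repeated index in an antisymmetric pair)
R_{φφ} = R^θ_{φ θ φ} + R^φ_{φ φ φ} = (sin(θ)^2) + (0) = sin(θ)^2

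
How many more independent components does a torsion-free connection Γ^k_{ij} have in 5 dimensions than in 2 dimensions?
Independent components in n dimensions: n × n(n+1)/2 = n^2(n+1)/2.
5D: 5 × 15 = 75
2D: 2 × 3 = 6
Difference = 75 - 6 = 69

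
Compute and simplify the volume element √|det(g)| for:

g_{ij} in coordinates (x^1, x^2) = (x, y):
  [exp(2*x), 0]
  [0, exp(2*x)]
det(g) = exp(4*x)
√|det(g)| = exp(2*x)
Volume element: dV = exp(2*x) dx dy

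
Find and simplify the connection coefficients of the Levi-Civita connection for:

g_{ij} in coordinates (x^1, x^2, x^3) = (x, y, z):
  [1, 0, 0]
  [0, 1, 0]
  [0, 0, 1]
Using Γ^k_{ij} = (1/2) g^{km} (∂_i g_{mj} + ∂_j g_{mi} - ∂_m g_{ij}); the metric is diagonal, so only the m = k term contributes.
Every metric component is constant, so all ∂_m g_{ij} = 0 and every Christoffel symbol vanishes.
All Christoffel symbols are zero.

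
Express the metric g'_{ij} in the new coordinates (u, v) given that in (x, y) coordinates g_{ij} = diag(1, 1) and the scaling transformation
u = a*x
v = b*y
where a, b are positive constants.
Invert the transformation: x = u/a, y = v/b
g'_{ij} = (∂x^k/∂x'^i)(∂x^l/∂x'^j) g_{kl}; with g_{kl} = δ_{kl} this is Σ_k (∂x^k/∂x'^i)(∂x^k/∂x'^j).
Jacobian: ∂x/∂u = 1/a, ∂x/∂v = 0, ∂y/∂u = 0, ∂y/∂v = 1/b
g'_{uu} = (1/a)(1/a) + (0)(0) = 1/a^2
g'_{uv} = (1/a)(0) + (0)(1/b) = 0
g'_{vv} = (0)(0) + (1/b)(1/b) = 1/b^2
g'_{ij} = diag(1/a^2, 1/b^2)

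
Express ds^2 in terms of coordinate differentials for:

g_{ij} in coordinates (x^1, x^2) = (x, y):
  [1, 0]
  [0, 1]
ds^2 = g_{ij} dx^i dx^j; only the non-zero components contribute.
ds^2 = dx^2 + dy^2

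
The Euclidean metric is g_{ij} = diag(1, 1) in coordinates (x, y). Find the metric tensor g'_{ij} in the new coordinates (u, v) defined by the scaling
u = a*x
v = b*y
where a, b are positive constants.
Invert the transformation: x = u/a, y = v/b
g'_{ij} = (∂x^k/∂x'^i)(∂x^l/∂x'^j) g_{kl}; with g_{kl} = δ_{kl} this is Σ_k (∂x^k/∂x'^i)(∂x^k/∂x'^j).
Jacobian: ∂x/∂u = 1/a, ∂x/∂v = 0, ∂y/∂u = 0, ∂y/∂v = 1/b
g'_{uu} = (1/a)(1/a) + (0)(0) = 1/a^2
g'_{uv} = (1/a)(0) + (0)(1/b) = 0
g'_{vv} = (0)(0) + (1/b)(1/b) = 1/b^2
g'_{ij} = diag(1/a^2, 1/b^2)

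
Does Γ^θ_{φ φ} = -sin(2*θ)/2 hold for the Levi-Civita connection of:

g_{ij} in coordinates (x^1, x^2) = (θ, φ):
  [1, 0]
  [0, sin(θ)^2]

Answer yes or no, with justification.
Γ^θ_{φ φ} = (1/2) g^{θθ} (∂_φ g_{θφ} + ∂_φ g_{θφ} - ∂_θ g_{φφ}) = (1/2)(1)((0) + (0) - (sin(2*θ))) = -sin(2*θ)/2
This equals the proposed value -sin(2*θ)/2.
Yes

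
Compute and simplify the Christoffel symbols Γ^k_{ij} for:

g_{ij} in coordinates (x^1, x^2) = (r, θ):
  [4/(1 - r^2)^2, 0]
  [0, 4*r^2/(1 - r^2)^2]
Using Γ^k_{ij} = (1/2) g^{km} (∂_i g_{mj} + ∂_j g_{mi} - ∂_m g_{ij}); the metric is diagonal, so only the m = k term contributes.
Non-zero symbols (using the symmetry Γ^k_{ij} = Γ^k_{ji}):
Γ^r_{r r} = (1/2) g^{rr} (∂_r g_{rr} + ∂_r g_{rr} - ∂_r g_{rr}) = (1/2)((1 - r^2)^2/4)((16*r/(1 - r^2)^3) + (16*r/(1 - r^2)^3) - (16*r/(1 - r^2)^3)) = 2*r/(1 - r^2)
Γ^r_{θ θ} = (1/2) g^{rr} (∂_θ g_{rθ} + ∂_θ g_{rθ} - ∂_r g_{θθ}) = (1/2)((1 - r^2)^2/4)((0) + (0) - (-8*(r^3 + r)/(r^2 - 1)^3)) = (r^3 + r)/(r^2 - 1)
Γ^θ_{r θ} = (1/2) g^{θθ} (∂_r g_{θθ} + ∂_θ g_{θr} - ∂_θ g_{rθ}) = (1/2)((1 - r^2)^2/(4*r^2))((-8*(r^3 + r)/(r^2 - 1)^3) + (0) - (0)) = (-r^2 - 1)/(r^3 - r)
All other Christoffel symbols are zero.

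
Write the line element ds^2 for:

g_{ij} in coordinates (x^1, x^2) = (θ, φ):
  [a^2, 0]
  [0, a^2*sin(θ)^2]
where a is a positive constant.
ds^2 = g_{ij} dx^i dx^j; only the non-zero components contribute.
ds^2 = a^2 dθ^2 + a^2*sin(θ)^2 dφ^2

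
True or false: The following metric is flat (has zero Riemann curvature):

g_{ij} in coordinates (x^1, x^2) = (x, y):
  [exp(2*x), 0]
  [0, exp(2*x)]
Non-zero Christoffel symbols:
Γ^x_{x x} = 1
Γ^x_{y y} = -1
Γ^y_{x y} = 1
Ricci tensor: R_{xx} = 0, R_{xy} = 0, R_{yy} = 0
All R_{ij} vanish; in 2 dimensions the Riemann tensor is fully determined by the Ricci tensor, so R^i_{jkl} = 0: the metric is flat (curvilinear coordinates on flat space).
True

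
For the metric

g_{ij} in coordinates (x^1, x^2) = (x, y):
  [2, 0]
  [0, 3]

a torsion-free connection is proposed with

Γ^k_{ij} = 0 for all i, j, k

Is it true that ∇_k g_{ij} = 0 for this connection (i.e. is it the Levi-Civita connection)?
Using ∇_k g_{ij} = ∂_k g_{ij} - Γ^m_{ki} g_{mj} - Γ^m_{kj} g_{im}:
e.g. ∇_x g_{xy} = (0) - (0) - (0) = 0
Every component ∇_k g_{ij} vanishes: the connection is metric compatible.
Yes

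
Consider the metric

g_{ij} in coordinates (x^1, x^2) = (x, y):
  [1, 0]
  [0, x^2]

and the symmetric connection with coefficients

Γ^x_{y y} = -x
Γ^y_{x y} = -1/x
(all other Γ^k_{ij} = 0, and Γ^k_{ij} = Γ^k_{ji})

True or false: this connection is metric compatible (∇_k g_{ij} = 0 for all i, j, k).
Using ∇_k g_{ij} = ∂_k g_{ij} - Γ^m_{ki} g_{mj} - Γ^m_{kj} g_{im}:
∇_y g_{xy} = (0) - (-x) - (-x) = 2*x ≠ 0
So the connection is not metric compatible (it is not the Levi-Civita connection).
False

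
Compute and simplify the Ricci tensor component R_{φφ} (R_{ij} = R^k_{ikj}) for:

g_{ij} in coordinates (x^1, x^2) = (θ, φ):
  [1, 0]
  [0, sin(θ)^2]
Non-zero Christoffel symbols (Γ^k_{ij} = Γ^k_{ji}):
Γ^θ_{φ φ} = -sin(2*θ)/2
Γ^φ_{θ φ} = 1/tan(θ)
R^θ_{φ θ φ} = ∂_θ Γ^θ_{φ φ} - ∂_φ Γ^θ_{φ θ} + Γ^θ_{θ m} Γ^m_{φ φ} - Γ^θ_{φ m} Γ^m_{φ θ}
  = (-cos(2*θ)) - (0) + (0) - (-cos(θ)^2) = sin(θ)^2
R^φ_{φ φ φ} = 0 (a repeated index in an antisymmetric pair)
R_{φφ} = R^θ_{φ θ φ} + R^φ_{φ φ φ} = (sin(θ)^2) + (0) = sin(θ)^2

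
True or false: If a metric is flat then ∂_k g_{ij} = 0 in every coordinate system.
Flatness means R^i_{jkl} = 0; the components can still vary, e.g. the flat plane in polar coordinates has g_{θθ} = r^2.
False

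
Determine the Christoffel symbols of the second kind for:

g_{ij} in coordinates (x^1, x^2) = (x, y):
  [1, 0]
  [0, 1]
Using Γ^k_{ij} = (1/2) g^{km} (∂_i g_{mj} + ∂_j g_{mi} - ∂_m g_{ij}); the metric is diagonal, so only the m = k term contributes.
Every metric component is constant, so all ∂_m g_{ij} = 0 and every Christoffel symbol vanishes.
All Christoffel symbols are zero.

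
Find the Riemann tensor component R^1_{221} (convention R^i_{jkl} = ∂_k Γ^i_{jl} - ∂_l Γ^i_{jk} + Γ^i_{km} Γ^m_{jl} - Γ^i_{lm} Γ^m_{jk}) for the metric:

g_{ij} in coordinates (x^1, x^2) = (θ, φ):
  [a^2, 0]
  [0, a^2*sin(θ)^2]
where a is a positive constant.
Non-zero Christoffel symbols (Γ^k_{ij} = Γ^k_{ji}):
Γ^θ_{φ φ} = -sin(2*θ)/2
Γ^φ_{θ φ} = 1/tan(θ)
R^θ_{φ φ θ} = ∂_φ Γ^θ_{φ θ} - ∂_θ Γ^θ_{φ φ} + Γ^θ_{φ m} Γ^m_{φ θ} - Γ^θ_{θ m} Γ^m_{φ φ}
  = (0) - (-cos(2*θ)) + (-cos(θ)^2) - (0) = -sin(θ)^2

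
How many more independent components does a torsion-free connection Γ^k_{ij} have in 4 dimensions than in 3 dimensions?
Independent components in n dimensions: n × n(n+1)/2 = n^2(n+1)/2.
4D: 4 × 10 = 40
3D: 3 × 6 = 18
Difference = 40 - 18 = 22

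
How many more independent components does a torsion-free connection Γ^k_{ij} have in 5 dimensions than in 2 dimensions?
Independent components in n dimensions: n × n(n+1)/2 = n^2(n+1)/2.
5D: 5 × 15 = 75
2D: 2 × 3 = 6
Difference = 75 - 6 = 69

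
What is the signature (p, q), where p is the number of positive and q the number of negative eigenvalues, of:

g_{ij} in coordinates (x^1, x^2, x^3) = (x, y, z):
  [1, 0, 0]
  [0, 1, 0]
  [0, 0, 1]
The metric is diagonal, so its eigenvalues are the diagonal entries: 1, 1, 1 (at a generic point, where coordinate-dependent entries are positive).
3 positive, 0 negative.
(3, 0) - Riemannian (positive definite)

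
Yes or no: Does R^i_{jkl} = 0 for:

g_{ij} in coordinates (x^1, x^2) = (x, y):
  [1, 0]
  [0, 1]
All metric components are constant, so every Christoffel symbol vanishes and R^i_{jkl} = 0.
Yes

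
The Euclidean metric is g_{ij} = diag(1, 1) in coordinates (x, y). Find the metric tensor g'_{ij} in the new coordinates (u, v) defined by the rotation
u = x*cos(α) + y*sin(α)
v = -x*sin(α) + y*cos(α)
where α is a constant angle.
Invert the transformation: x = u*cos(α) - v*sin(α), y = u*sin(α) + v*cos(α)
g'_{ij} = (∂x^k/∂x'^i)(∂x^l/∂x'^j) g_{kl}; with g_{kl} = δ_{kl} this is Σ_k (∂x^k/∂x'^i)(∂x^k/∂x'^j).
Jacobian: ∂x/∂u = cos(α), ∂x/∂v = -sin(α), ∂y/∂u = sin(α), ∂y/∂v = cos(α)
g'_{uu} = (cos(α))(cos(α)) + (sin(α))(sin(α)) = 1
g'_{uv} = (cos(α))(-sin(α)) + (sin(α))(cos(α)) = 0
g'_{vv} = (-sin(α))(-sin(α)) + (cos(α))(cos(α)) = 1
g'_{ij} = diag(1, 1)
The Euclidean metric is invariant under rotations.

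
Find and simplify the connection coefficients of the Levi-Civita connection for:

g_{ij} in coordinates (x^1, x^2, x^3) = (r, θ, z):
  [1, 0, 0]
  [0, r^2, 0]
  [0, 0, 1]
Using Γ^k_{ij} = (1/2) g^{km} (∂_i g_{mj} + ∂_j g_{mi} - ∂_m g_{ij}); the metric is diagonal, so only the m = k term contributes.
Non-zero symbols (using the symmetry Γ^k_{ij} = Γ^k_{ji}):
Γ^r_{θ θ} = (1/2) g^{rr} (∂_θ g_{rθ} + ∂_θ g_{rθ} - ∂_r g_{θθ}) = (1/2)(1)((0) + (0) - (2*r)) = -r
Γ^θ_{r θ} = (1/2) g^{θθ} (∂_r g_{θθ} + ∂_θ g_{θr} - ∂_θ g_{rθ}) = (1/2)(1/r^2)((2*r) + (0) - (0)) = 1/r
All other Christoffel symbols are zero.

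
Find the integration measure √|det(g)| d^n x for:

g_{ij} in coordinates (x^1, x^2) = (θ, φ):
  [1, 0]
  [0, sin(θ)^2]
det(g) = sin(θ)^2
√|det(g)| = sin(θ) (taking 0 < θ < π so that |sin(θ)| = sin(θ))
Volume element: dV = sin(θ) dθ dφ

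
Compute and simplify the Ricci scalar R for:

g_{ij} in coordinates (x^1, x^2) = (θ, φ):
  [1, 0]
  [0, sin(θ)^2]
Non-zero Christoffel symbols (Γ^k_{ij} = Γ^k_{ji}):
Γ^θ_{φ φ} = -sin(2*θ)/2
Γ^φ_{θ φ} = 1/tan(θ)
Ricci tensor (R_{ij} = R^k_{ikj}): R_{θθ} = 1, R_{θφ} = 0, R_{φφ} = sin(θ)^2
Inverse metric: g^{θθ} = 1, g^{φφ} = 1/sin(θ)^2
R = g^{ij} R_{ij} = (1)(1) + (1/sin(θ)^2)(sin(θ)^2) = 2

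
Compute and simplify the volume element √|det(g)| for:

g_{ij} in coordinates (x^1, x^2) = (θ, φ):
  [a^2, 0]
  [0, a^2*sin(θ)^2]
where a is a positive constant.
det(g) = a^4*sin(θ)^2
√|det(g)| = a^2*sin(θ) (taking 0 < θ < π so that |sin(θ)| = sin(θ))
Volume element: dV = a^2*sin(θ) dθ dφ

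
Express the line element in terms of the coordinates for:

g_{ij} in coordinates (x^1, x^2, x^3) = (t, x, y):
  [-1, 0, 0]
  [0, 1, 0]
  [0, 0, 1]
ds^2 = g_{ij} dx^i dx^j; only the non-zero components contribute.
ds^2 = -dt^2 + dx^2 + dy^2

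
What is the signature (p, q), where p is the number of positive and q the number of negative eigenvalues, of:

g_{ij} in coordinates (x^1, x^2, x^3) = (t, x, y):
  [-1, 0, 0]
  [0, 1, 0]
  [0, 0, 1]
The metric is diagonal, so its eigenvalues are the diagonal entries: -1, 1, 1 (at a generic point, where coordinate-dependent entries are positive).
2 positive, 1 negative.
(2, 1) - Lorentzian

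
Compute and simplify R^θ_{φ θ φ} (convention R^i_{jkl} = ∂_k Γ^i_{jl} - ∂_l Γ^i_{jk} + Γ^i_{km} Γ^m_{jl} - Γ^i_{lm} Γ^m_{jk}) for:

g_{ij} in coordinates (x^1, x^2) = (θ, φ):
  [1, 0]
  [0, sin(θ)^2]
Non-zero Christoffel symbols (Γ^k_{ij} = Γ^k_{ji}):
Γ^θ_{φ φ} = -sin(2*θ)/2
Γ^φ_{θ φ} = 1/tan(θ)
R^θ_{φ θ φ} = ∂_θ Γ^θ_{φ φ} - ∂_φ Γ^θ_{φ θ} + Γ^θ_{θ m} Γ^m_{φ φ} - Γ^θ_{φ m} Γ^m_{φ θ}
  = (-cos(2*θ)) - (0) + (0) - (-cos(θ)^2) = sin(θ)^2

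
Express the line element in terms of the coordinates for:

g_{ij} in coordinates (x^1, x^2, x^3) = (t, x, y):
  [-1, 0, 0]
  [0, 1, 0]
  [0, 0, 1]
ds^2 = g_{ij} dx^i dx^j; only the non-zero components contribute.
ds^2 = -dt^2 + dx^2 + dy^2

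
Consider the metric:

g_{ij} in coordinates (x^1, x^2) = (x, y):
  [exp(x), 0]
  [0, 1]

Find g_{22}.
With x^1 = x, x^2 = y, g_{22} = g_{yy} is the row-2, column-2 entry of the matrix.
g_{22} = 1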